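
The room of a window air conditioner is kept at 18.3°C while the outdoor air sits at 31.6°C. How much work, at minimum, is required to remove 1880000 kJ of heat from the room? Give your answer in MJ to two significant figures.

86 MJ

In absolute terms T_C = 291.45 K and T_H = 304.75 K, so ΔT = 13.30 K.
The reversible limit is COP_R = T_C/ΔT = 21.91, so W_min = Q_C/COP = Q_C·ΔT/T_C.
W_min = 1880000 × 13.30/291.45 = 85790 kJ = 85.79 MJ.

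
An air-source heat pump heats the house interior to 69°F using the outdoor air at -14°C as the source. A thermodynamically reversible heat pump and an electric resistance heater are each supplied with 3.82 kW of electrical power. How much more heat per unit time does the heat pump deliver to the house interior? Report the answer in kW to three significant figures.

In absolute terms T_C = 259.15 K and T_H = 293.71 K, so ΔT = 34.56 K.
COP_Carnot = T_H/ΔT = 293.71/34.56 = 8.500.
The heat pump delivers Q̇_H = COP × Ẇ = 32.47 kW; the resistance heater delivers Ẇ = 3.820 kW.
Extra = (COP − 1)·Ẇ = 28.65 kW.

28.6 kW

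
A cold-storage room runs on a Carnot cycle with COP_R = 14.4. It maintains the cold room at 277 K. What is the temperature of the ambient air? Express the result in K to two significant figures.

COP_R = T_C/(T_H − T_C) gives T_H − T_C = T_C/COP.
With T_C = 277.00 K, T_H = 277.00 × (1 + 1/14.4) = 296.24 K.

300 K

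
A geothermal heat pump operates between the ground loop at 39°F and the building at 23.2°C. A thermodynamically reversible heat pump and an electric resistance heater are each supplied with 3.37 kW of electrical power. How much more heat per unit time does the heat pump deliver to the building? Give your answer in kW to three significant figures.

In absolute terms T_C = 277.04 K and T_H = 296.35 K, so ΔT = 19.31 K.
COP_Carnot = T_H/ΔT = 296.35/19.31 = 15.35.
The heat pump delivers Q̇_H = COP × Ẇ = 51.72 kW; the resistance heater delivers Ẇ = 3.370 kW.
Extra = (COP − 1)·Ẇ = 48.35 kW.

48.3 kW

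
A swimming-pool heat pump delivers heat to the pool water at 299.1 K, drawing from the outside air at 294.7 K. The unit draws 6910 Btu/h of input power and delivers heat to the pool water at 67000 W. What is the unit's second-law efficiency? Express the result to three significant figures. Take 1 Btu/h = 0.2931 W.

0.487

Converting, Q̇_H = 67000 W = 228600 Btu/h, so COP_actual = Q̇_H/Ẇ = 228600/6910 = 33.08.
The reservoir spacing is ΔT = 299.1 − 294.7 = 4.400 K.
COP_Carnot = T_H/ΔT = 299.10/4.400 = 67.98.
η_II = COP_actual/COP_Carnot = 33.08/67.98 = 0.4867.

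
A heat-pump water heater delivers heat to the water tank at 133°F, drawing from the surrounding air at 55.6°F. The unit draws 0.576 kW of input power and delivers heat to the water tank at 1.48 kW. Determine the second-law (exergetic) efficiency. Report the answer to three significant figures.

0.336

COP_actual = Q̇_H/Ẇ = 1.480/0.5760 = 2.569.
In absolute terms T_C = 286.26 K and T_H = 329.26 K, so ΔT = 43.00 K.
COP_Carnot = T_H/ΔT = 329.26/43.00 = 7.657.
η_II = COP_actual/COP_Carnot = 2.569/7.657 = 0.3356.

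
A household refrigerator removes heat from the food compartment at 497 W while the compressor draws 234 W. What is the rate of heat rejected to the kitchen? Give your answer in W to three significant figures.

For a cyclic device the first law requires Q̇_H = Q̇_C + Ẇ.
Q̇_H = Q̇_C + Ẇ = 731.0 W.

731 W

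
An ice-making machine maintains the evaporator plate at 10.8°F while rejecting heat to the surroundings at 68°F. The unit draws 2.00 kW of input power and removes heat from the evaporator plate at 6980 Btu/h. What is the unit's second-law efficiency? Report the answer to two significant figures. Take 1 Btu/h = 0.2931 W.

Converting, Q̇_C = 6980 Btu/h = 2.046 kW, so COP_actual = Q̇_C/Ẇ = 2.046/2.000 = 1.023.
In absolute terms T_C = 261.37 K and T_H = 293.15 K, so ΔT = 31.78 K.
COP_Carnot = T_C/ΔT = 261.37/31.78 = 8.225.
η_II = COP_actual/COP_Carnot = 1.023/8.225 = 0.1244.

0.12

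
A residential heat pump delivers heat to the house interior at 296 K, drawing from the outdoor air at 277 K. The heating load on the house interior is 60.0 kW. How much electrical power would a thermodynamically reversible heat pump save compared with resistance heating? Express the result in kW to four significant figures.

56.15 kW

The reservoir spacing is ΔT = 296 − 277 = 19.00 K.
COP_Carnot = T_H/ΔT = 296.00/19.00 = 15.58.
Resistance heating needs Ẇ_res = Q̇_H = 60.00 kW; the reversible heat pump needs only Ẇ_hp = Q̇_H/COP = 3.851 kW.
Saving = 60.00 − 3.851 = 56.15 kW.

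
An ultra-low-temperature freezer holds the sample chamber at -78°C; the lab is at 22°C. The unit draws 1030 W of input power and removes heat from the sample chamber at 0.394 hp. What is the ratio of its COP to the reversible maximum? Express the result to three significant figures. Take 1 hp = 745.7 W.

Converting, Q̇_C = 0.3940 hp = 293.8 W, so COP_actual = Q̇_C/Ẇ = 293.8/1030 = 0.2852.
In absolute terms T_C = 195.15 K and T_H = 295.15 K, so ΔT = 100.0 K.
COP_Carnot = T_C/ΔT = 195.15/100.0 = 1.952.
η_II = COP_actual/COP_Carnot = 0.2852/1.952 = 0.1462.

0.146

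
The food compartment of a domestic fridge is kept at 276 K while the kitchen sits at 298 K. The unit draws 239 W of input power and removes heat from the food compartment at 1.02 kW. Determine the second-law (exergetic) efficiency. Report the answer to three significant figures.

Converting, Q̇_C = 1.020 kW = 1020 W, so COP_actual = Q̇_C/Ẇ = 1020/239.0 = 4.268.
The reservoir spacing is ΔT = 298 − 276 = 22.00 K.
COP_Carnot = T_C/ΔT = 276.00/22.00 = 12.55.
η_II = COP_actual/COP_Carnot = 4.268/12.55 = 0.3402.

0.340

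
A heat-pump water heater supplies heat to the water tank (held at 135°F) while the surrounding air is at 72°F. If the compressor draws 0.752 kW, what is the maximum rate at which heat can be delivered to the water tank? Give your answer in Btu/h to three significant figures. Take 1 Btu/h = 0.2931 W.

24200 Btu/h

In absolute terms T_C = 295.37 K and T_H = 330.37 K, so ΔT = 35.00 K.
COP_Carnot = T_H/ΔT = 330.37/35.00 = 9.439.
Q̇_max = COP_Carnot × Ẇ = 9.439 × 0.7520 kW = 7.098 kW = 24220 Btu/h.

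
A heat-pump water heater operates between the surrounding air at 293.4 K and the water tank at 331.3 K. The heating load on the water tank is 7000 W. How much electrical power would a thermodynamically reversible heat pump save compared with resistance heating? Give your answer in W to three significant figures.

The reservoir spacing is ΔT = 331.3 − 293.4 = 37.90 K.
COP_Carnot = T_H/ΔT = 331.30/37.90 = 8.741.
Resistance heating needs Ẇ_res = Q̇_H = 7000 W; the reversible heat pump needs only Ẇ_hp = Q̇_H/COP = 800.8 W.
Saving = 7000 − 800.8 = 6199 W.

6200 W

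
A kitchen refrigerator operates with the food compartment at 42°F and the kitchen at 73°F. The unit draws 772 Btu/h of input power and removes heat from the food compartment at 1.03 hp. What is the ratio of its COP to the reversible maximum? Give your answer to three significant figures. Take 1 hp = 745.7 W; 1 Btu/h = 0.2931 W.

0.210

Converting, Q̇_C = 1.030 hp = 2621 Btu/h, so COP_actual = Q̇_C/Ẇ = 2621/772.0 = 3.394.
In absolute terms T_C = 278.71 K and T_H = 295.93 K, so ΔT = 17.22 K.
COP_Carnot = T_C/ΔT = 278.71/17.22 = 16.18.
η_II = COP_actual/COP_Carnot = 3.394/16.18 = 0.2098.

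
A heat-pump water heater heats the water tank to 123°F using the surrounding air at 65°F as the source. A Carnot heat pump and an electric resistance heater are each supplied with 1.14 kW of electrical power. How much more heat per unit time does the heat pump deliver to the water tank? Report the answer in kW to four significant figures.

In absolute terms T_C = 291.48 K and T_H = 323.71 K, so ΔT = 32.22 K.
COP_Carnot = T_H/ΔT = 323.71/32.22 = 10.05.
The heat pump delivers Q̇_H = COP × Ẇ = 11.45 kW; the resistance heater delivers Ẇ = 1.140 kW.
Extra = (COP − 1)·Ẇ = 10.31 kW.

10.31 kW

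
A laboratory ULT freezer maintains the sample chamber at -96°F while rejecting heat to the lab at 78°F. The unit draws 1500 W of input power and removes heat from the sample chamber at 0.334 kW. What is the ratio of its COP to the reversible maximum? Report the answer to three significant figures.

0.107

Converting, Q̇_C = 0.3340 kW = 334.0 W, so COP_actual = Q̇_C/Ẇ = 334.0/1500 = 0.2227.
In absolute terms T_C = 202.04 K and T_H = 298.71 K, so ΔT = 96.67 K.
COP_Carnot = T_C/ΔT = 202.04/96.67 = 2.090.
η_II = COP_actual/COP_Carnot = 0.2227/2.090 = 0.1065.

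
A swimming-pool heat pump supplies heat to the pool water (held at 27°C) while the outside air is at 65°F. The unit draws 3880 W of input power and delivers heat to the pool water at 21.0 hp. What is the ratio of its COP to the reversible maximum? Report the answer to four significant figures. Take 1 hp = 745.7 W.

0.1165

Converting, Q̇_H = 21.00 hp = 15660 W, so COP_actual = Q̇_H/Ẇ = 15660/3880 = 4.036.
In absolute terms T_C = 291.48 K and T_H = 300.15 K, so ΔT = 8.667 K.
COP_Carnot = T_H/ΔT = 300.15/8.667 = 34.63.
η_II = COP_actual/COP_Carnot = 4.036/34.63 = 0.1165.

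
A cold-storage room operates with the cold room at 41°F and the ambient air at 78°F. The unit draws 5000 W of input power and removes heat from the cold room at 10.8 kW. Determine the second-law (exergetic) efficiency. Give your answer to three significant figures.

0.160

Converting, Q̇_C = 10.80 kW = 10800 W, so COP_actual = Q̇_C/Ẇ = 10800/5000 = 2.160.
In absolute terms T_C = 278.15 K and T_H = 298.71 K, so ΔT = 20.56 K.
COP_Carnot = T_C/ΔT = 278.15/20.56 = 13.53.
η_II = COP_actual/COP_Carnot = 2.160/13.53 = 0.1596.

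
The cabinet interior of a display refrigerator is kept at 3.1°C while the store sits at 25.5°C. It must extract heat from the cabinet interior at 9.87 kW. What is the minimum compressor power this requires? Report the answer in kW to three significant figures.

0.800 kW

In absolute terms T_C = 276.25 K and T_H = 298.65 K, so ΔT = 22.40 K.
COP_Carnot = T_C/ΔT = 276.25/22.40 = 12.33.
Ẇ_min = Q̇/COP_Carnot = 9.870/12.33 = 0.8003 kW.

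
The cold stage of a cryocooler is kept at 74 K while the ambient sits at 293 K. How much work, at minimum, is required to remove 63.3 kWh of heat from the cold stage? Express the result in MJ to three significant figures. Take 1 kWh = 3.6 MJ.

The reservoir spacing is ΔT = 293 − 74 = 219.0 K.
The reversible limit is COP_R = T_C/ΔT = 0.3379, so W_min = Q_C/COP = Q_C·ΔT/T_C.
W_min = 63.30 × 219.0/74.00 = 187.3 kWh = 674.4 MJ.

674 MJ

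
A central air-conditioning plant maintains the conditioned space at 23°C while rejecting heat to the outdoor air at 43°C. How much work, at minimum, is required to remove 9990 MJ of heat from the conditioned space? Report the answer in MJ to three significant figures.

In absolute terms T_C = 296.15 K and T_H = 316.15 K, so ΔT = 20.00 K.
The reversible limit is COP_R = T_C/ΔT = 14.81, so W_min = Q_C/COP = Q_C·ΔT/T_C.
W_min = 9990 × 20.00/296.15 = 674.7 MJ.

675 MJ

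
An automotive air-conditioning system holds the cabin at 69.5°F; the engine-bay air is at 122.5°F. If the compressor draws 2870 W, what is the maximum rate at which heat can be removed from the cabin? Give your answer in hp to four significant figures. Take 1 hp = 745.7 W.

38.43 hp

In absolute terms T_C = 293.98 K and T_H = 323.43 K, so ΔT = 29.44 K.
COP_Carnot = T_C/ΔT = 293.98/29.44 = 9.984.
Q̇_max = COP_Carnot × Ẇ = 9.984 × 2870 W = 28660 W = 38.43 hp.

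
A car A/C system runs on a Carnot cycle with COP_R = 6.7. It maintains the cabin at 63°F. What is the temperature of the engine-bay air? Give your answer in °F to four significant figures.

141.0 °F

COP_R = T_C/(T_H − T_C) gives T_H − T_C = T_C/COP.
With T_C = 290.37 K, T_H = 290.37 × (1 + 1/6.7) = 333.71 K.
Converting, 333.71 K = 141.01°F.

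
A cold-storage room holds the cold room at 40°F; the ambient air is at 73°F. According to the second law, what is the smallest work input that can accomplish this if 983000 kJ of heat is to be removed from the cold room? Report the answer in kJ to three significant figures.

64900 kJ

In absolute terms T_C = 277.59 K and T_H = 295.93 K, so ΔT = 18.33 K.
The reversible limit is COP_R = T_C/ΔT = 15.14, so W_min = Q_C/COP = Q_C·ΔT/T_C.
W_min = 983000 × 18.33/277.59 = 64920 kJ.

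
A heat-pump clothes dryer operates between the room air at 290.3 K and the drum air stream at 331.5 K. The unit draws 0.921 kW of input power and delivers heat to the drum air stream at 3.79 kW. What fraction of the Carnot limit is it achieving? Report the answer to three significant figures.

COP_actual = Q̇_H/Ẇ = 3.790/0.9210 = 4.115.
The reservoir spacing is ΔT = 331.5 − 290.3 = 41.20 K.
COP_Carnot = T_H/ΔT = 331.50/41.20 = 8.046.
η_II = COP_actual/COP_Carnot = 4.115/8.046 = 0.5114.

0.511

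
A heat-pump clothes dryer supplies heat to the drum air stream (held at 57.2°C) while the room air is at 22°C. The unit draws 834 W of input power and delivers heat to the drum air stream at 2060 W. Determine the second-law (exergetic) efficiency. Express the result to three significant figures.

0.263

COP_actual = Q̇_H/Ẇ = 2060/834.0 = 2.470.
In absolute terms T_C = 295.15 K and T_H = 330.35 K, so ΔT = 35.20 K.
COP_Carnot = T_H/ΔT = 330.35/35.20 = 9.385.
η_II = COP_actual/COP_Carnot = 2.470/9.385 = 0.2632.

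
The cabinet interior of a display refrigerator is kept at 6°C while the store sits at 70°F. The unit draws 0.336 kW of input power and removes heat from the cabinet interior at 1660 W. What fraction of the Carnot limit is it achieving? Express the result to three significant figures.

0.267

Converting, Q̇_C = 1660 W = 1.660 kW, so COP_actual = Q̇_C/Ẇ = 1.660/0.3360 = 4.940.
In absolute terms T_C = 279.15 K and T_H = 294.26 K, so ΔT = 15.11 K.
COP_Carnot = T_C/ΔT = 279.15/15.11 = 18.47.
η_II = COP_actual/COP_Carnot = 4.940/18.47 = 0.2674.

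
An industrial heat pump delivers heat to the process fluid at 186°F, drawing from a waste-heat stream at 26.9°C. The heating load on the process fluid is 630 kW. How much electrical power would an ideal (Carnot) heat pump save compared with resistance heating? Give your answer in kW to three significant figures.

527 kW

In absolute terms T_C = 300.05 K and T_H = 358.71 K, so ΔT = 58.66 K.
COP_Carnot = T_H/ΔT = 358.71/58.66 = 6.115.
Resistance heating needs Ẇ_res = Q̇_H = 630.0 kW; the reversible heat pump needs only Ẇ_hp = Q̇_H/COP = 103.0 kW.
Saving = 630.0 − 103.0 = 527.0 kW.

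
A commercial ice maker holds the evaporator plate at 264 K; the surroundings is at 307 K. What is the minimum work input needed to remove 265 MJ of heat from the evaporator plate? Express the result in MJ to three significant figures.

The reservoir spacing is ΔT = 307 − 264 = 43.00 K.
The reversible limit is COP_R = T_C/ΔT = 6.140, so W_min = Q_C/COP = Q_C·ΔT/T_C.
W_min = 265.0 × 43.00/264.00 = 43.16 MJ.

43.2 MJ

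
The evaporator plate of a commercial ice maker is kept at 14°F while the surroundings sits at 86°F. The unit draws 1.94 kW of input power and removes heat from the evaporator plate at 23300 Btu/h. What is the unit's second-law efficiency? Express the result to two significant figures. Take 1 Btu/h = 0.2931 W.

0.54

Converting, Q̇_C = 23300 Btu/h = 6.829 kW, so COP_actual = Q̇_C/Ẇ = 6.829/1.940 = 3.520.
In absolute terms T_C = 263.15 K and T_H = 303.15 K, so ΔT = 40.00 K.
COP_Carnot = T_C/ΔT = 263.15/40.00 = 6.579.
η_II = COP_actual/COP_Carnot = 3.520/6.579 = 0.5351.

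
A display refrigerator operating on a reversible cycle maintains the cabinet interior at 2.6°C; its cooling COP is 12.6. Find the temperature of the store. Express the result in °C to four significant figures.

COP_R = T_C/(T_H − T_C) gives T_H − T_C = T_C/COP.
With T_C = 275.75 K, T_H = 275.75 × (1 + 1/12.6) = 297.63 K.
Converting, 297.63 K = 24.48°C.

24.48 °C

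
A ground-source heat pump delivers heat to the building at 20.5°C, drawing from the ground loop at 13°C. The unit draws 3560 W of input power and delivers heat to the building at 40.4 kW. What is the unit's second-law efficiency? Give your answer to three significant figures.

0.290

Converting, Q̇_H = 40.40 kW = 40400 W, so COP_actual = Q̇_H/Ẇ = 40400/3560 = 11.35.
In absolute terms T_C = 286.15 K and T_H = 293.65 K, so ΔT = 7.500 K.
COP_Carnot = T_H/ΔT = 293.65/7.500 = 39.15.
η_II = COP_actual/COP_Carnot = 11.35/39.15 = 0.2898.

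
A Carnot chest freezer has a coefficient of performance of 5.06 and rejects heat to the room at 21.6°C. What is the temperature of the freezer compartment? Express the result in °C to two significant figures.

For a Carnot refrigerator COP_R = T_C/(T_H − T_C), so T_C = COP·T_H/(1 + COP).
With T_H = 294.75 K, T_C = 5.06 × 294.75/6.060 = 246.11 K.
Converting, 246.11 K = -27.04°C.

-27 °C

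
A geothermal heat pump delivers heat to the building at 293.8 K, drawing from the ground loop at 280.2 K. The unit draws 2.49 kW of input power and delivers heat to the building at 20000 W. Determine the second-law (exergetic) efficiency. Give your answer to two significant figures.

Converting, Q̇_H = 20000 W = 20.00 kW, so COP_actual = Q̇_H/Ẇ = 20.00/2.490 = 8.032.
The reservoir spacing is ΔT = 293.8 − 280.2 = 13.60 K.
COP_Carnot = T_H/ΔT = 293.80/13.60 = 21.60.
η_II = COP_actual/COP_Carnot = 8.032/21.60 = 0.3718.

0.37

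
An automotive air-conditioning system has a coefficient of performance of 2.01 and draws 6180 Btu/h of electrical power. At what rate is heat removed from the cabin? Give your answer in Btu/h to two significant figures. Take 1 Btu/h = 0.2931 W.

Q̇_C = COP × Ẇ = 2.01 × 6180 = 12420 Btu/h.

12000 Btu/h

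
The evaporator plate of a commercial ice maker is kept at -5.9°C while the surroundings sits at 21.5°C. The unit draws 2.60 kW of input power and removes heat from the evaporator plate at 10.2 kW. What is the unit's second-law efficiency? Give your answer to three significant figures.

0.402

COP_actual = Q̇_C/Ẇ = 10.20/2.600 = 3.923.
In absolute terms T_C = 267.25 K and T_H = 294.65 K, so ΔT = 27.40 K.
COP_Carnot = T_C/ΔT = 267.25/27.40 = 9.754.
η_II = COP_actual/COP_Carnot = 3.923/9.754 = 0.4022.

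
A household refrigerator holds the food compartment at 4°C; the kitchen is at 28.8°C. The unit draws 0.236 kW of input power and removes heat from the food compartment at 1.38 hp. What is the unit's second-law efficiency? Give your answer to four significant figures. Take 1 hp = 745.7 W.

Converting, Q̇_C = 1.380 hp = 1.029 kW, so COP_actual = Q̇_C/Ẇ = 1.029/0.2360 = 4.360.
In absolute terms T_C = 277.15 K and T_H = 301.95 K, so ΔT = 24.80 K.
COP_Carnot = T_C/ΔT = 277.15/24.80 = 11.18.
η_II = COP_actual/COP_Carnot = 4.360/11.18 = 0.3902.

0.3902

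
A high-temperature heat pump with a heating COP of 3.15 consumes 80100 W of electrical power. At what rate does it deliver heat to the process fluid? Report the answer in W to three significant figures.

Q̇_H = COP_HP × Ẇ = 3.15 × 80100 = 252300 W.

252000 W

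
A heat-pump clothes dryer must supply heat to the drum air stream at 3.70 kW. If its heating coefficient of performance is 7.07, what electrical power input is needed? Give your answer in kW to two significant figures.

Ẇ = Q̇_H/COP_HP = 3.700/7.07 = 0.5233 kW.

0.52 kW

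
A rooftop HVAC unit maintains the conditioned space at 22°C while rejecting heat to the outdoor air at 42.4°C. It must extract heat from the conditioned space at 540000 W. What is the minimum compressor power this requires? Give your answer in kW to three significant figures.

37.3 kW

In absolute terms T_C = 295.15 K and T_H = 315.55 K, so ΔT = 20.40 K.
COP_Carnot = T_C/ΔT = 295.15/20.40 = 14.47.
Ẇ_min = Q̇/COP_Carnot = 540000/14.47 = 37320 W = 37.32 kW.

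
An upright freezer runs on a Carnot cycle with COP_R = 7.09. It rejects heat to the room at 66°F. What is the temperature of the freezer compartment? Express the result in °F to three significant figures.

1.02 °F

For a Carnot refrigerator COP_R = T_C/(T_H − T_C), so T_C = COP·T_H/(1 + COP).
With T_H = 292.04 K, T_C = 7.09 × 292.04/8.090 = 255.94 K.
Converting, 255.94 K = 1.02°F.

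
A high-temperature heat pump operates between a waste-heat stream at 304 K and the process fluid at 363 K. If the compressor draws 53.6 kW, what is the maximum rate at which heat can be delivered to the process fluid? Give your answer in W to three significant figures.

The reservoir spacing is ΔT = 363 − 304 = 59.00 K.
COP_Carnot = T_H/ΔT = 363.00/59.00 = 6.153.
Q̇_max = COP_Carnot × Ẇ = 6.153 × 53.60 kW = 329.8 kW = 329800 W.

330000 W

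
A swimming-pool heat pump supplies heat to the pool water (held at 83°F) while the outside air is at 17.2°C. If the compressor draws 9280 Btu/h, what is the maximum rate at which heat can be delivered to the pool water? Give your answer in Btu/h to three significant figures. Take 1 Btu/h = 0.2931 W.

In absolute terms T_C = 290.35 K and T_H = 301.48 K, so ΔT = 11.13 K.
COP_Carnot = T_H/ΔT = 301.48/11.13 = 27.08.
Q̇_max = COP_Carnot × Ẇ = 27.08 × 9280 Btu/h = 251300 Btu/h.

251000 Btu/h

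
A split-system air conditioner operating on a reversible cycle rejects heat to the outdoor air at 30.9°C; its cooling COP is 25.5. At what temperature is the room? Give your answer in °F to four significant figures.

66.97 °F

For a Carnot refrigerator COP_R = T_C/(T_H − T_C), so T_C = COP·T_H/(1 + COP).
With T_H = 304.05 K, T_C = 25.5 × 304.05/26.50 = 292.58 K.
Converting, 292.58 K = 66.97°F.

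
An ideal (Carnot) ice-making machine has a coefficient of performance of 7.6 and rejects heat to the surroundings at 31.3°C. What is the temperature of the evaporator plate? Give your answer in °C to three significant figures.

For a Carnot refrigerator COP_R = T_C/(T_H − T_C), so T_C = COP·T_H/(1 + COP).
With T_H = 304.45 K, T_C = 7.6 × 304.45/8.600 = 269.05 K.
Converting, 269.05 K = -4.10°C.

-4.10 °C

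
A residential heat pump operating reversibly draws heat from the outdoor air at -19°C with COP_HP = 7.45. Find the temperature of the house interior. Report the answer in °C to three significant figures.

20.4 °C

COP_HP = T_H/(T_H − T_C) rearranges to T_H = COP·T_C/(COP − 1).
With T_C = 254.15 K, T_H = 7.45 × 254.15/6.450 = 293.55 K.
Converting, 293.55 K = 20.40°C.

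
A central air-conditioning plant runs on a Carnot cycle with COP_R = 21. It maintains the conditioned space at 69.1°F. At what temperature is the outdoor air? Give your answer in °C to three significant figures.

34.6 °C

COP_R = T_C/(T_H − T_C) gives T_H − T_C = T_C/COP.
With T_C = 293.76 K, T_H = 293.76 × (1 + 1/21) = 307.75 K.
Converting, 307.75 K = 34.60°C.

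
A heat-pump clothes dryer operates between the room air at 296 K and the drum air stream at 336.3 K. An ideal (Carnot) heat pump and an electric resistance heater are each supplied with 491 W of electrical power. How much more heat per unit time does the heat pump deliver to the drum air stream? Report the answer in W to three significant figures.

3610 W

The reservoir spacing is ΔT = 336.3 − 296 = 40.30 K.
COP_Carnot = T_H/ΔT = 336.30/40.30 = 8.345.
The heat pump delivers Q̇_H = COP × Ẇ = 4097 W; the resistance heater delivers Ẇ = 491.0 W.
Extra = (COP − 1)·Ẇ = 3606 W.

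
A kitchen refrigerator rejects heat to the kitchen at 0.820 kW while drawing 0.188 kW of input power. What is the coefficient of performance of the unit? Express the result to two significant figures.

The first law gives Q̇_H = Q̇_C + Ẇ, so the three rates are Q̇_C = 0.6320, Q̇_H = 0.8200, Ẇ = 0.1880 kW.
COP_R = Q̇_C/Ẇ = 0.6320/0.1880 = 3.362.

3.4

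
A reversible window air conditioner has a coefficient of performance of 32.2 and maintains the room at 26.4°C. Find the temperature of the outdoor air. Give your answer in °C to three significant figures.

COP_R = T_C/(T_H − T_C) gives T_H − T_C = T_C/COP.
With T_C = 299.55 K, T_H = 299.55 × (1 + 1/32.2) = 308.85 K.
Converting, 308.85 K = 35.70°C.

35.7 °C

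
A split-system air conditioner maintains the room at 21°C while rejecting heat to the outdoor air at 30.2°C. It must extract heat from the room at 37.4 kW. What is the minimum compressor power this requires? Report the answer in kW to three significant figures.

In absolute terms T_C = 294.15 K and T_H = 303.35 K, so ΔT = 9.200 K.
COP_Carnot = T_C/ΔT = 294.15/9.200 = 31.97.
Ẇ_min = Q̇/COP_Carnot = 37.40/31.97 = 1.170 kW.

1.17 kW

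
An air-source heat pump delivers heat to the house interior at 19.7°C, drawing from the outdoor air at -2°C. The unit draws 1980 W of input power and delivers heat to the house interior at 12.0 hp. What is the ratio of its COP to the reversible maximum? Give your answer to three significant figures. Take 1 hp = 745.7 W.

Converting, Q̇_H = 12.00 hp = 8948 W, so COP_actual = Q̇_H/Ẇ = 8948/1980 = 4.519.
In absolute terms T_C = 271.15 K and T_H = 292.85 K, so ΔT = 21.70 K.
COP_Carnot = T_H/ΔT = 292.85/21.70 = 13.50.
η_II = COP_actual/COP_Carnot = 4.519/13.50 = 0.3349.

0.335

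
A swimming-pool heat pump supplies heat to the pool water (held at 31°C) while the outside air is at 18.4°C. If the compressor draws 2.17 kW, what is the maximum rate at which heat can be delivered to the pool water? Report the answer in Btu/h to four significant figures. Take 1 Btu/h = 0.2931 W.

178700 Btu/h

In absolute terms T_C = 291.55 K and T_H = 304.15 K, so ΔT = 12.60 K.
COP_Carnot = T_H/ΔT = 304.15/12.60 = 24.14.
Q̇_max = COP_Carnot × Ẇ = 24.14 × 2.170 kW = 52.38 kW = 178700 Btu/h.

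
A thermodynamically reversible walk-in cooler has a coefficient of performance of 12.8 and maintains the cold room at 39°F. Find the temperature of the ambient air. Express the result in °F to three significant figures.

COP_R = T_C/(T_H − T_C) gives T_H − T_C = T_C/COP.
With T_C = 277.04 K, T_H = 277.04 × (1 + 1/12.8) = 298.68 K.
Converting, 298.68 K = 77.96°F.

78.0 °F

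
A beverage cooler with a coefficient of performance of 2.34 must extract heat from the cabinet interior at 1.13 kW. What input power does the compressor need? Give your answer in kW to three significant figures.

Ẇ = Q̇_C/COP = 1.130/2.34 = 0.4829 kW.

0.483 kW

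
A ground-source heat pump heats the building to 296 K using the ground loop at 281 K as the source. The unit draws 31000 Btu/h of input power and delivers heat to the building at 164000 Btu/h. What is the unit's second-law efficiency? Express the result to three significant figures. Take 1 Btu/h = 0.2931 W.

COP_actual = Q̇_H/Ẇ = 164000/31000 = 5.290.
The reservoir spacing is ΔT = 296 − 281 = 15.00 K.
COP_Carnot = T_H/ΔT = 296.00/15.00 = 19.73.
η_II = COP_actual/COP_Carnot = 5.290/19.73 = 0.2681.

0.268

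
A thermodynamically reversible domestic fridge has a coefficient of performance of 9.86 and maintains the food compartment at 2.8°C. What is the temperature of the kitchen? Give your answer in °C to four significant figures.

COP_R = T_C/(T_H − T_C) gives T_H − T_C = T_C/COP.
With T_C = 275.95 K, T_H = 275.95 × (1 + 1/9.86) = 303.94 K.
Converting, 303.94 K = 30.79°C.

30.79 °C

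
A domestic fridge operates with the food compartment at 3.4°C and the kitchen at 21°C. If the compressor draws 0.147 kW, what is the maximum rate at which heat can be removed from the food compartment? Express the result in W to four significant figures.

2310 W

In absolute terms T_C = 276.55 K and T_H = 294.15 K, so ΔT = 17.60 K.
COP_Carnot = T_C/ΔT = 276.55/17.60 = 15.71.
Q̇_max = COP_Carnot × Ẇ = 15.71 × 0.1470 kW = 2.310 kW = 2310 W.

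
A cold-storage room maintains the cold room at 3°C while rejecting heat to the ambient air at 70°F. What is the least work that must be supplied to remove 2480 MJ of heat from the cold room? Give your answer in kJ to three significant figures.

In absolute terms T_C = 276.15 K and T_H = 294.26 K, so ΔT = 18.11 K.
The reversible limit is COP_R = T_C/ΔT = 15.25, so W_min = Q_C/COP = Q_C·ΔT/T_C.
W_min = 2480 × 18.11/276.15 = 162.6 MJ = 162600 kJ.

163000 kJ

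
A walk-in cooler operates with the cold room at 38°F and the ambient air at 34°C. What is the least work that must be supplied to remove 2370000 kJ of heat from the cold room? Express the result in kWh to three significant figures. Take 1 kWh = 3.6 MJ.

In absolute terms T_C = 276.48 K and T_H = 307.15 K, so ΔT = 30.67 K.
The reversible limit is COP_R = T_C/ΔT = 9.016, so W_min = Q_C/COP = Q_C·ΔT/T_C.
W_min = 2370000 × 30.67/276.48 = 262900 kJ = 73.02 kWh.

73.0 kWh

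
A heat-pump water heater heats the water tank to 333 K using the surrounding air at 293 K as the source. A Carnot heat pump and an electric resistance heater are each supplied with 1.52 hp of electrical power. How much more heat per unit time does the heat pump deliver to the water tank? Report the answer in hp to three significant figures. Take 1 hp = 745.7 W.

The reservoir spacing is ΔT = 333 − 293 = 40.00 K.
COP_Carnot = T_H/ΔT = 333.00/40.00 = 8.325.
The heat pump delivers Q̇_H = COP × Ẇ = 12.65 hp; the resistance heater delivers Ẇ = 1.520 hp.
Extra = (COP − 1)·Ẇ = 11.13 hp.

11.1 hp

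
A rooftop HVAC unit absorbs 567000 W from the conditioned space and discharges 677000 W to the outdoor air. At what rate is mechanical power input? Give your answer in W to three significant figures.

110000 W

For a cyclic device the first law requires Q̇_H = Q̇_C + Ẇ.
Ẇ = Q̇_H − Q̇_C = 110000 W.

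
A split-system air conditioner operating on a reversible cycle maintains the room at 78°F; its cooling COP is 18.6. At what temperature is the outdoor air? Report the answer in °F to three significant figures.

107 °F

COP_R = T_C/(T_H − T_C) gives T_H − T_C = T_C/COP.
With T_C = 298.71 K, T_H = 298.71 × (1 + 1/18.6) = 314.76 K.
Converting, 314.76 K = 106.91°F.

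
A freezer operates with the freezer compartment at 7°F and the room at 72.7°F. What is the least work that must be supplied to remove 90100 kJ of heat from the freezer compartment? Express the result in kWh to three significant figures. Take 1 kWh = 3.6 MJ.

3.52 kWh

In absolute terms T_C = 259.26 K and T_H = 295.76 K, so ΔT = 36.50 K.
The reversible limit is COP_R = T_C/ΔT = 7.103, so W_min = Q_C/COP = Q_C·ΔT/T_C.
W_min = 90100 × 36.50/259.26 = 12680 kJ = 3.524 kWh.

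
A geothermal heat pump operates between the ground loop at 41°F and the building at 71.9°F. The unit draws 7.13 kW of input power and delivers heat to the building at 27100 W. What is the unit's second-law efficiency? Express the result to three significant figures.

Converting, Q̇_H = 27100 W = 27.10 kW, so COP_actual = Q̇_H/Ẇ = 27.10/7.130 = 3.801.
In absolute terms T_C = 278.15 K and T_H = 295.32 K, so ΔT = 17.17 K.
COP_Carnot = T_H/ΔT = 295.32/17.17 = 17.20.
η_II = COP_actual/COP_Carnot = 3.801/17.20 = 0.2209.

0.221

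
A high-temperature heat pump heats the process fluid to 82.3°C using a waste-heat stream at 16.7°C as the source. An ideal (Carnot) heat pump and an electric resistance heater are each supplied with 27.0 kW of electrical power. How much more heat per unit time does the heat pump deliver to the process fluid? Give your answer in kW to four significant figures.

119.3 kW

In absolute terms T_C = 289.85 K and T_H = 355.45 K, so ΔT = 65.60 K.
COP_Carnot = T_H/ΔT = 355.45/65.60 = 5.418.
The heat pump delivers Q̇_H = COP × Ẇ = 146.3 kW; the resistance heater delivers Ẇ = 27.00 kW.
Extra = (COP − 1)·Ẇ = 119.3 kW.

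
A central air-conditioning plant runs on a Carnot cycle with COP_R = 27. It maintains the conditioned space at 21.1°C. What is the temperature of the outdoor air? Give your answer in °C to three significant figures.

32.0 °C

COP_R = T_C/(T_H − T_C) gives T_H − T_C = T_C/COP.
With T_C = 294.25 K, T_H = 294.25 × (1 + 1/27) = 305.15 K.
Converting, 305.15 K = 32.00°C.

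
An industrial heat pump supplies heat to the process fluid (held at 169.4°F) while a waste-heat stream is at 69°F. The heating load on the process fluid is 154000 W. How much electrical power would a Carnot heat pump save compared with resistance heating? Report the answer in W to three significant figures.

129000 W

In absolute terms T_C = 293.71 K and T_H = 349.48 K, so ΔT = 55.78 K.
COP_Carnot = T_H/ΔT = 349.48/55.78 = 6.266.
Resistance heating needs Ẇ_res = Q̇_H = 154000 W; the reversible heat pump needs only Ẇ_hp = Q̇_H/COP = 24580 W.
Saving = 154000 − 24580 = 129400 W.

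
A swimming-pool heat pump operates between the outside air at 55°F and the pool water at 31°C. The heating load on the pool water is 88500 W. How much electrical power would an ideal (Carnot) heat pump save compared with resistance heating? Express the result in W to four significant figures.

83200 W

In absolute terms T_C = 285.93 K and T_H = 304.15 K, so ΔT = 18.22 K.
COP_Carnot = T_H/ΔT = 304.15/18.22 = 16.69.
Resistance heating needs Ẇ_res = Q̇_H = 88500 W; the reversible heat pump needs only Ẇ_hp = Q̇_H/COP = 5302 W.
Saving = 88500 − 5302 = 83200 W.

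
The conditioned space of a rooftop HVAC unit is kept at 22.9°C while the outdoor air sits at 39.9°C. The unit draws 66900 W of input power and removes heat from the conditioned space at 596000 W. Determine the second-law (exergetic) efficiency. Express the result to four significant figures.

COP_actual = Q̇_C/Ẇ = 596000/66900 = 8.909.
In absolute terms T_C = 296.05 K and T_H = 313.05 K, so ΔT = 17.00 K.
COP_Carnot = T_C/ΔT = 296.05/17.00 = 17.41.
η_II = COP_actual/COP_Carnot = 8.909/17.41 = 0.5116.

0.5116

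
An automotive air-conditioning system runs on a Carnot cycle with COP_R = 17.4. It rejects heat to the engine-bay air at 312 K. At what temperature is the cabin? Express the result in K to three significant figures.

295 K

For a Carnot refrigerator COP_R = T_C/(T_H − T_C), so T_C = COP·T_H/(1 + COP).
With T_H = 312.00 K, T_C = 17.4 × 312.00/18.40 = 295.04 K.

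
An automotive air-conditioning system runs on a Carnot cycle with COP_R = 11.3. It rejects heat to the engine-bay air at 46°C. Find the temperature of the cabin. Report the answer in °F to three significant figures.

For a Carnot refrigerator COP_R = T_C/(T_H − T_C), so T_C = COP·T_H/(1 + COP).
With T_H = 319.15 K, T_C = 11.3 × 319.15/12.30 = 293.20 K.
Converting, 293.20 K = 68.10°F.

68.1 °F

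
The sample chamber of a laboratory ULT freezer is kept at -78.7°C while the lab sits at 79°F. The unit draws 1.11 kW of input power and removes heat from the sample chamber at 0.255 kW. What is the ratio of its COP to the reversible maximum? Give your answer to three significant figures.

0.124

COP_actual = Q̇_C/Ẇ = 0.2550/1.110 = 0.2297.
In absolute terms T_C = 194.45 K and T_H = 299.26 K, so ΔT = 104.8 K.
COP_Carnot = T_C/ΔT = 194.45/104.8 = 1.855.
η_II = COP_actual/COP_Carnot = 0.2297/1.855 = 0.1238.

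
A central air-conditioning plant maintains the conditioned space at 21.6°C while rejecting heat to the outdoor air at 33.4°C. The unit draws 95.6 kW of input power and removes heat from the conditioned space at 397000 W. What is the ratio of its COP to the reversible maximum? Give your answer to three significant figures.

Converting, Q̇_C = 397000 W = 397.0 kW, so COP_actual = Q̇_C/Ẇ = 397.0/95.60 = 4.153.
In absolute terms T_C = 294.75 K and T_H = 306.55 K, so ΔT = 11.80 K.
COP_Carnot = T_C/ΔT = 294.75/11.80 = 24.98.
η_II = COP_actual/COP_Carnot = 4.153/24.98 = 0.1662.

0.166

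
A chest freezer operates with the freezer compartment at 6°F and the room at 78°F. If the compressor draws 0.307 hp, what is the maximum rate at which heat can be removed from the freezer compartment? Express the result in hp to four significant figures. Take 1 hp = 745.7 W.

1.986 hp

In absolute terms T_C = 258.71 K and T_H = 298.71 K, so ΔT = 40.00 K.
COP_Carnot = T_C/ΔT = 258.71/40.00 = 6.468.
Q̇_max = COP_Carnot × Ẇ = 6.468 × 0.3070 hp = 1.986 hp.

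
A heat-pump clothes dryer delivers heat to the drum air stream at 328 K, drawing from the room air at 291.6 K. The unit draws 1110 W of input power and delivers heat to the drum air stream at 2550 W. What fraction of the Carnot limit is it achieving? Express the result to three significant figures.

0.255

COP_actual = Q̇_H/Ẇ = 2550/1110 = 2.297.
The reservoir spacing is ΔT = 328 − 291.6 = 36.40 K.
COP_Carnot = T_H/ΔT = 328.00/36.40 = 9.011.
η_II = COP_actual/COP_Carnot = 2.297/9.011 = 0.2549.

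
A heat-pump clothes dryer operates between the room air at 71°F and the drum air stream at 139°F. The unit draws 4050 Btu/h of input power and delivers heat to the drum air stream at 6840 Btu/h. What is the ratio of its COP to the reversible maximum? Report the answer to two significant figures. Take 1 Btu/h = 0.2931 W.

0.19

COP_actual = Q̇_H/Ẇ = 6840/4050 = 1.689.
In absolute terms T_C = 294.82 K and T_H = 332.59 K, so ΔT = 37.78 K.
COP_Carnot = T_H/ΔT = 332.59/37.78 = 8.804.
η_II = COP_actual/COP_Carnot = 1.689/8.804 = 0.1918.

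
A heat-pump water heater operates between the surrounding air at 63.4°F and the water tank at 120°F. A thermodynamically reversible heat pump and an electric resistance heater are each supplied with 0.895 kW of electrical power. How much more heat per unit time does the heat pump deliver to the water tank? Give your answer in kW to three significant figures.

8.27 kW

In absolute terms T_C = 290.59 K and T_H = 322.04 K, so ΔT = 31.44 K.
COP_Carnot = T_H/ΔT = 322.04/31.44 = 10.24.
The heat pump delivers Q̇_H = COP × Ẇ = 9.166 kW; the resistance heater delivers Ẇ = 0.8950 kW.
Extra = (COP − 1)·Ẇ = 8.271 kW.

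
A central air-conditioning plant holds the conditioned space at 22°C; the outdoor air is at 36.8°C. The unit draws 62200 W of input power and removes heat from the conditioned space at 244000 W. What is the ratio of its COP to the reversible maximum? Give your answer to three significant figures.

COP_actual = Q̇_C/Ẇ = 244000/62200 = 3.923.
In absolute terms T_C = 295.15 K and T_H = 309.95 K, so ΔT = 14.80 K.
COP_Carnot = T_C/ΔT = 295.15/14.80 = 19.94.
η_II = COP_actual/COP_Carnot = 3.923/19.94 = 0.1967.

0.197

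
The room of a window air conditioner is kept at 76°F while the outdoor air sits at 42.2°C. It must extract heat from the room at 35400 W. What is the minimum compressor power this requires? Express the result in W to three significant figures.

In absolute terms T_C = 297.59 K and T_H = 315.35 K, so ΔT = 17.76 K.
COP_Carnot = T_C/ΔT = 297.59/17.76 = 16.76.
Ẇ_min = Q̇/COP_Carnot = 35400/16.76 = 2112 W.

2110 W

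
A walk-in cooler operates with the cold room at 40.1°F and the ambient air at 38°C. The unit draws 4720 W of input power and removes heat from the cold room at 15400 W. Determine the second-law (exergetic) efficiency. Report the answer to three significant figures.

COP_actual = Q̇_C/Ẇ = 15400/4720 = 3.263.
In absolute terms T_C = 277.65 K and T_H = 311.15 K, so ΔT = 33.50 K.
COP_Carnot = T_C/ΔT = 277.65/33.50 = 8.288.
η_II = COP_actual/COP_Carnot = 3.263/8.288 = 0.3937.

0.394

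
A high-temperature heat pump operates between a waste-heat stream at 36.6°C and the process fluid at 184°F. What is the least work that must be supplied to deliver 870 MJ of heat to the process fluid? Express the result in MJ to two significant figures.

120 MJ

In absolute terms T_C = 309.75 K and T_H = 357.59 K, so ΔT = 47.84 K.
The reversible limit is COP_HP = T_H/ΔT = 7.474, so W_min = Q_H/COP = Q_H·ΔT/T_H.
W_min = 870.0 × 47.84/357.59 = 116.4 MJ.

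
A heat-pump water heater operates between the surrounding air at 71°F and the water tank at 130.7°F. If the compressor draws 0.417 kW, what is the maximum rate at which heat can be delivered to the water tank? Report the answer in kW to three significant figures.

In absolute terms T_C = 294.82 K and T_H = 327.98 K, so ΔT = 33.17 K.
COP_Carnot = T_H/ΔT = 327.98/33.17 = 9.889.
Q̇_max = COP_Carnot × Ẇ = 9.889 × 0.4170 kW = 4.124 kW.

4.12 kW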